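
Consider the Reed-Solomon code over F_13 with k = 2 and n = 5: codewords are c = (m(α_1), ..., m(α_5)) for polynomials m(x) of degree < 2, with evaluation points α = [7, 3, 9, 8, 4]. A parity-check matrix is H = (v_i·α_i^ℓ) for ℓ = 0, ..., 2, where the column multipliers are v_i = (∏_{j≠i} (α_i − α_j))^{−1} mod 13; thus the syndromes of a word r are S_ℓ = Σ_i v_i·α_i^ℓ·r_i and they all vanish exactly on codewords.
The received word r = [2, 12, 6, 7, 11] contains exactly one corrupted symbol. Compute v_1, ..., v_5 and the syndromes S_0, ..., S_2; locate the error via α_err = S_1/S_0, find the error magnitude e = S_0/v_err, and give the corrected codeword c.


S = (3, 8, 4), error at position 1, error magnitude e = 7, c = [8, 12, 6, 7, 11].

Step 1: column multipliers v_i = (∏_{j≠i}(α_i − α_j))^{−1} mod 13.
  i = 1 (α = 7): (7−3)(7−9)(7−8)(7−4) = 4·(−2)·(−1)·3 = 24 ≡ 11, so v_1 = 11^{−1} = 6 (mod 13).
  i = 2 (α = 3): (3−7)(3−9)(3−8)(3−4) = (−4)·(−6)·(−5)·(−1) = 120 ≡ 3, so v_2 = 3^{−1} = 9 (mod 13).
  i = 3 (α = 9): (9−7)(9−3)(9−8)(9−4) = 2·6·1·5 = 60 ≡ 8, so v_3 = 8^{−1} = 5 (mod 13).
  i = 4 (α = 8): (8−7)(8−3)(8−9)(8−4) = 1·5·(−1)·4 = −20 ≡ 6, so v_4 = 6^{−1} = 11 (mod 13).
  i = 5 (α = 4): (4−7)(4−3)(4−9)(4−8) = (−3)·1·(−5)·(−4) = −60 ≡ 5, so v_5 = 5^{−1} = 8 (mod 13).
  v = [6, 9, 5, 11, 8].
Step 2: syndromes of r = [2, 12, 6, 7, 11] (all sums mod 13).
  S_0 = Σ v_i r_i = 6·2 + 9·12 + 5·6 + 11·7 + 8·11 = 315 ≡ 3.
  S_1 = Σ v_i α_i r_i = 6·7·2 + 9·3·12 + 5·9·6 + 11·8·7 + 8·4·11 = 1646 ≡ 8.
  α_i^2 mod 13 = [10, 9, 3, 12, 3].
  S_2 = Σ v_i α_i^2 r_i = 6·10·2 + 9·9·12 + 5·3·6 + 11·12·7 + 8·3·11 = 2370 ≡ 4.
  S = (3, 8, 4) ≠ 0, so r is not a codeword (an error is present).
Step 3: locate the error. For a single error e at position i, S_ℓ = v_i·e·α_i^ℓ, so α_err = S_1/S_0.
  S_0^{−1} = 3^{−1} = 9 (mod 13), so α_err = 8·9 = 72 ≡ 7 = α_1. Error position i = 1.
  Consistency check: S_2/S_1 = 4·5 = 20 ≡ 7 = α_err ✓ (single-error assumption holds).
Step 4: error magnitude e = S_0/v_1 = S_0·∏_{j≠1}(α_1 − α_j) = 3·11 = 33 ≡ 7 (mod 13).
Step 5: correct position 1: c_1 = r_1 − e = 2 − 7 ≡ 8 (mod 13). Hence c = [8, 12, 6, 7, 11].
  Check: interpolating c through the α_i gives m(x) = 2 + 12·x (degree < 2) with m(α_i) = c_i for every i, so c is indeed a codeword.


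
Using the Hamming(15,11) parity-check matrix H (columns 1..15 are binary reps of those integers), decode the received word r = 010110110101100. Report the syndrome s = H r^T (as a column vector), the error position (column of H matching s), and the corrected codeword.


s = (0, 1, 1, 1)^T, error position = 7, corrected codeword c = 010110010101100

Compute s = H r^T mod 2 one row at a time:
  s_1 = 1 + 0 + 1 + 0 + 1 + 1 + 0 + 0 = 4 ≡ 0 (mod 2).
  s_2 = 1 + 1 + 0 + 1 + 1 + 1 + 0 + 0 = 5 ≡ 1 (mod 2).
  s_3 = 1 + 0 + 0 + 1 + 1 + 0 + 0 + 0 = 3 ≡ 1 (mod 2).
  s_4 = 0 + 0 + 1 + 1 + 0 + 0 + 1 + 0 = 3 ≡ 1 (mod 2).
s = (0, 1, 1, 1)^T — this equals column 7 of H (binary 0111), so error is at position 7.
Correct: flip bit 7 of r = 010110110101100 to get c = 010110010101100.


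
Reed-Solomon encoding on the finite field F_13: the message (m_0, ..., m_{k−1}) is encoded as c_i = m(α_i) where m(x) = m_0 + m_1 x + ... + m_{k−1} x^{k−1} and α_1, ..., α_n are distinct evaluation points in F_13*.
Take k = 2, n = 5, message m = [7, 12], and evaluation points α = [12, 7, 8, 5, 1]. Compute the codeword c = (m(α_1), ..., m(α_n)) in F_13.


c = [8, 0, 12, 2, 6]

Message polynomial: m(x) = 7 + 12·x (mod 13).
For each evaluation point α_i, compute m(α_i) mod 13:
  α_1 = 12: Horner steps 12 → 8, so m(12) = 8.
  α_2 = 7: Horner steps 12 → 0, so m(7) = 0.
  α_3 = 8: Horner steps 12 → 12, so m(8) = 12.
  α_4 = 5: Horner steps 12 → 2, so m(5) = 2.
  α_5 = 1: Horner steps 12 → 6, so m(1) = 6.
Codeword c = [8, 0, 12, 2, 6] ∈ F_13^5.


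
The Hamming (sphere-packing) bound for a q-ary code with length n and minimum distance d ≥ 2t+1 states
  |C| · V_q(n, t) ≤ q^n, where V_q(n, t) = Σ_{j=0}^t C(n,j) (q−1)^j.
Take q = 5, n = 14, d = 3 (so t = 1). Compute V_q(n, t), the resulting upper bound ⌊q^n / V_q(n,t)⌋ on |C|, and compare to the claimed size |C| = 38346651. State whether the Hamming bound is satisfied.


V_q(n, t) = 57, q^n = 6103515625, Hamming bound = 107079221, |C| = 38346651 ≤ bound (satisfied).

Step 1: Compute V_q(n, t) = Σ_{j=0}^1 C(n, j) (q−1)^j.
  j = 0: C(14,0)·(4)^0 = 1·1 = 1.
  j = 1: C(14,1)·(4)^1 = 14·4 = 56.
  V_q(n, t) = 1 + 56 = 57.
Step 2: q^n = 5^14 = 6103515625.
Step 3: Hamming bound ⌊q^n / V_q(n,t)⌋ = ⌊6103515625/57⌋ = 107079221.
Step 4: Compare |C| = 38346651 to 107079221: satisfied.
The claimed |C| lies below the Hamming bound.


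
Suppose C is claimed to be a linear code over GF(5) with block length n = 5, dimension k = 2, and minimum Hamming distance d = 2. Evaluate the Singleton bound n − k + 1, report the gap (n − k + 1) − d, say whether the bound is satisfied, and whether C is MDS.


Singleton RHS = n − k + 1 = 4, slack = 2, bound satisfied, not MDS.

Singleton bound: d ≤ n − k + 1.
Here n = 5, k = 2, so n − k + 1 = 4.
Given d = 2, check d ≤ 4: YES.
Slack = (n − k + 1) − d = 2.
The code is NOT MDS (slack = 2 > 0).
Description: the claimed parameters are [5, 2, 2]_5; such a code would be non-MDS.


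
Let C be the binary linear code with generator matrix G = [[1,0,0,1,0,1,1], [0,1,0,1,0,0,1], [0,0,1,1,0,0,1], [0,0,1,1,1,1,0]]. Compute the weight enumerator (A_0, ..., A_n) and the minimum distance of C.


Weight distribution: A_0 = 1, A_2 = 1, A_3 = 6, A_4 = 5, A_5 = 2, A_6 = 1. Minimum distance d = 2.

Enumerate all 2^4 = 16 messages m ∈ F_2^4.
For each, compute codeword c = mG in F_2^7, then tally its weight.
  m = 0000 → c = 0000000, weight = 0.
  m = 1000 → c = 1001011, weight = 4.
  m = 0100 → c = 0101001, weight = 3.
  m = 1100 → c = 1100010, weight = 3.
  m = 0010 → c = 0011001, weight = 3.
  m = 1010 → c = 1010010, weight = 3.
  m = 0110 → c = 0110000, weight = 2.
  m = 1110 → c = 1111011, weight = 6.
  m = 0001 → c = 0011110, weight = 4.
  m = 1001 → c = 1010101, weight = 4.
  m = 0101 → c = 0110111, weight = 5.
  m = 1101 → c = 1111100, weight = 5.
  m = 0011 → c = 0000111, weight = 3.
  m = 1011 → c = 1001100, weight = 3.
  m = 0111 → c = 0101110, weight = 4.
  m = 1111 → c = 1100101, weight = 4.
Tally weights:
  weight 0: 1 codewords.
  weight 2: 1 codewords.
  weight 3: 6 codewords.
  weight 4: 5 codewords.
  weight 5: 2 codewords.
  weight 6: 1 codewords.
Minimum distance d = smallest w > 0 with A_w > 0 = 2.
Sanity: Σ A_w = 16 = 2^4 = 16 ✓.


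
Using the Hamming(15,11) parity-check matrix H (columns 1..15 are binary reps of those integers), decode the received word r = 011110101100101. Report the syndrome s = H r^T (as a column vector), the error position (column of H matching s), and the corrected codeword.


s = (0, 1, 1, 0)^T, error position = 6, corrected codeword c = 011111101100101

Compute s = H r^T mod 2 one row at a time:
  s_1 = 0 + 1 + 1 + 0 + 0 + 1 + 0 + 1 = 4 ≡ 0 (mod 2).
  s_2 = 1 + 1 + 0 + 1 + 0 + 1 + 0 + 1 = 5 ≡ 1 (mod 2).
  s_3 = 1 + 1 + 0 + 1 + 1 + 0 + 0 + 1 = 5 ≡ 1 (mod 2).
  s_4 = 0 + 1 + 1 + 1 + 1 + 0 + 1 + 1 = 6 ≡ 0 (mod 2).
s = (0, 1, 1, 0)^T — this equals column 6 of H (binary 0110), so error is at position 6.
Correct: flip bit 6 of r = 011110101100101 to get c = 011111101100101.


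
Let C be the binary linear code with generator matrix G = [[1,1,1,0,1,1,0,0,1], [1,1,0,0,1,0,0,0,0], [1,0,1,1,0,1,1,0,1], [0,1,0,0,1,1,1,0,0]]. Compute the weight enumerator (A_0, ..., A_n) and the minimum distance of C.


Weight distribution: A_0 = 1, A_2 = 1, A_3 = 5, A_4 = 3, A_5 = 2, A_6 = 3, A_7 = 1. Minimum distance d = 2.

Enumerate all 2^4 = 16 messages m ∈ F_2^4.
For each, compute codeword c = mG in F_2^9, then tally its weight.
  m = 0000 → c = 000000000, weight = 0.
  m = 1000 → c = 111011001, weight = 6.
  m = 0100 → c = 110010000, weight = 3.
  m = 1100 → c = 001001001, weight = 3.
  m = 0010 → c = 101101101, weight = 6.
  m = 1010 → c = 010110100, weight = 4.
  m = 0110 → c = 011111101, weight = 7.
  m = 1110 → c = 100100100, weight = 3.
  m = 0001 → c = 010011100, weight = 4.
  m = 1001 → c = 101000101, weight = 4.
  m = 0101 → c = 100001100, weight = 3.
  m = 1101 → c = 011010101, weight = 5.
  m = 0011 → c = 111110001, weight = 6.
  m = 1011 → c = 000101000, weight = 2.
  m = 0111 → c = 001100001, weight = 3.
  m = 1111 → c = 110111000, weight = 5.
Tally weights:
  weight 0: 1 codewords.
  weight 2: 1 codewords.
  weight 3: 5 codewords.
  weight 4: 3 codewords.
  weight 5: 2 codewords.
  weight 6: 3 codewords.
  weight 7: 1 codewords.
Minimum distance d = smallest w > 0 with A_w > 0 = 2.
Sanity: Σ A_w = 16 = 2^4 = 16 ✓.


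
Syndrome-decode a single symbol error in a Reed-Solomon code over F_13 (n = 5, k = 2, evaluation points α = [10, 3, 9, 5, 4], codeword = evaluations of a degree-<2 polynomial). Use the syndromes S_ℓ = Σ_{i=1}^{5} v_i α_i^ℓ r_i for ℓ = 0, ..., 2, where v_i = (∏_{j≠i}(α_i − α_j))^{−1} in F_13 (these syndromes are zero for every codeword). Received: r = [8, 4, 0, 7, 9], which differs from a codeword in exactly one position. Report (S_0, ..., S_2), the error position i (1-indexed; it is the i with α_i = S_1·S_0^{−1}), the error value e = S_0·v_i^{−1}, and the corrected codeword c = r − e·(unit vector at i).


S = (4, 3, 12), error at position 5, error magnitude e = 10, c = [8, 4, 0, 7, 12].

Step 1: column multipliers v_i = (∏_{j≠i}(α_i − α_j))^{−1} mod 13.
  i = 1 (α = 10): (10−3)(10−9)(10−5)(10−4) = 7·1·5·6 = 210 ≡ 2, so v_1 = 2^{−1} = 7 (mod 13).
  i = 2 (α = 3): (3−10)(3−9)(3−5)(3−4) = (−7)·(−6)·(−2)·(−1) = 84 ≡ 6, so v_2 = 6^{−1} = 11 (mod 13).
  i = 3 (α = 9): (9−10)(9−3)(9−5)(9−4) = (−1)·6·4·5 = −120 ≡ 10, so v_3 = 10^{−1} = 4 (mod 13).
  i = 4 (α = 5): (5−10)(5−3)(5−9)(5−4) = (−5)·2·(−4)·1 = 40 ≡ 1, so v_4 = 1^{−1} = 1 (mod 13).
  i = 5 (α = 4): (4−10)(4−3)(4−9)(4−5) = (−6)·1·(−5)·(−1) = −30 ≡ 9, so v_5 = 9^{−1} = 3 (mod 13).
  v = [7, 11, 4, 1, 3].
Step 2: syndromes of r = [8, 4, 0, 7, 9] (all sums mod 13).
  S_0 = Σ v_i r_i = 7·8 + 11·4 + 4·0 + 1·7 + 3·9 = 134 ≡ 4.
  S_1 = Σ v_i α_i r_i = 7·10·8 + 11·3·4 + 4·9·0 + 1·5·7 + 3·4·9 = 835 ≡ 3.
  α_i^2 mod 13 = [9, 9, 3, 12, 3].
  S_2 = Σ v_i α_i^2 r_i = 7·9·8 + 11·9·4 + 4·3·0 + 1·12·7 + 3·3·9 = 1065 ≡ 12.
  S = (4, 3, 12) ≠ 0, so r is not a codeword (an error is present).
Step 3: locate the error. For a single error e at position i, S_ℓ = v_i·e·α_i^ℓ, so α_err = S_1/S_0.
  S_0^{−1} = 4^{−1} = 10 (mod 13), so α_err = 3·10 = 30 ≡ 4 = α_5. Error position i = 5.
  Consistency check: S_2/S_1 = 12·9 = 108 ≡ 4 = α_err ✓ (single-error assumption holds).
Step 4: error magnitude e = S_0/v_5 = S_0·∏_{j≠5}(α_5 − α_j) = 4·9 = 36 ≡ 10 (mod 13).
Step 5: correct position 5: c_5 = r_5 − e = 9 − 10 ≡ 12 (mod 13). Hence c = [8, 4, 0, 7, 12].
  Check: interpolating c through the α_i gives m(x) = 6 + 8·x (degree < 2) with m(α_i) = c_i for every i, so c is indeed a codeword.


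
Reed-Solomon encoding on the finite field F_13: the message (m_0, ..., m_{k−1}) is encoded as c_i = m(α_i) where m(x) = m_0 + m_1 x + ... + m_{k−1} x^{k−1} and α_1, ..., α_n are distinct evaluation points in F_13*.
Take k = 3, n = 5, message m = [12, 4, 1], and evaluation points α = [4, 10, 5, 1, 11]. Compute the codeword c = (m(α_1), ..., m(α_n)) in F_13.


c = [5, 9, 5, 4, 8]

Message polynomial: m(x) = 12 + 4·x + 1·x^2 (mod 13).
For each evaluation point α_i, compute m(α_i) mod 13:
  α_1 = 4: Horner steps 1 → 8 → 5, so m(4) = 5.
  α_2 = 10: Horner steps 1 → 1 → 9, so m(10) = 9.
  α_3 = 5: Horner steps 1 → 9 → 5, so m(5) = 5.
  α_4 = 1: Horner steps 1 → 5 → 4, so m(1) = 4.
  α_5 = 11: Horner steps 1 → 2 → 8, so m(11) = 8.
Codeword c = [5, 9, 5, 4, 8] ∈ F_13^5.


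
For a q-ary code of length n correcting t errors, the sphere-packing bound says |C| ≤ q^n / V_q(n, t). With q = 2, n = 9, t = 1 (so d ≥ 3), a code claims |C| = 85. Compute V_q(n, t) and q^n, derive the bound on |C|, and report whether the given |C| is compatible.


V_q(n, t) = 10, q^n = 512, Hamming bound = 51, |C| = 85 > bound (violated).

Step 1: Compute V_q(n, t) = Σ_{j=0}^1 C(n, j) (q−1)^j.
  j = 0: C(9,0)·(1)^0 = 1·1 = 1.
  j = 1: C(9,1)·(1)^1 = 9·1 = 9.
  V_q(n, t) = 1 + 9 = 10.
Step 2: q^n = 2^9 = 512.
Step 3: Hamming bound ⌊q^n / V_q(n,t)⌋ = ⌊512/10⌋ = 51.
Step 4: Compare |C| = 85 to 51: violated.
The claimed |C| lies above the Hamming bound, so no 2-ary code of length 9 with d ≥ 3 can have 85 codewords.


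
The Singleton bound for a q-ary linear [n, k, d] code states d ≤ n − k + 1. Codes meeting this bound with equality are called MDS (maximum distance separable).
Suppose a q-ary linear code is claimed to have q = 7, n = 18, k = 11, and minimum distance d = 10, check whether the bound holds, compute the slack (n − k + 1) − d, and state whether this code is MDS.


Singleton RHS = n − k + 1 = 8, slack = -2, bound violated (no such code; not MDS).

Singleton bound: d ≤ n − k + 1.
Here n = 18, k = 11, so n − k + 1 = 8.
Given d = 10, check d ≤ 8: NO.
Slack = (n − k + 1) − d = -2.
The slack is negative: d = 10 exceeds n − k + 1 = 8 by 2, so the Singleton bound is violated and no linear [18, 11, 10]_7 code can exist. In particular it is not MDS (MDS requires d = n − k + 1 exactly).
Description: the claimed parameters are [18, 11, 10]_7; such a code would be impossible (violates the Singleton bound).


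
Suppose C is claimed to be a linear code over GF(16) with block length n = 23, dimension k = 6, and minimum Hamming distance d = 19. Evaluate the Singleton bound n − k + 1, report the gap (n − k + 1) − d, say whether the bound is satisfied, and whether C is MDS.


Singleton RHS = n − k + 1 = 18, slack = -1, bound violated (no such code; not MDS).

Singleton bound: d ≤ n − k + 1.
Here n = 23, k = 6, so n − k + 1 = 18.
Given d = 19, check d ≤ 18: NO.
Slack = (n − k + 1) − d = -1.
The slack is negative: d = 19 exceeds n − k + 1 = 18 by 1, so the Singleton bound is violated and no linear [23, 6, 19]_16 code can exist. In particular it is not MDS (MDS requires d = n − k + 1 exactly).
Description: the claimed parameters are [23, 6, 19]_16; such a code would be impossible (violates the Singleton bound).


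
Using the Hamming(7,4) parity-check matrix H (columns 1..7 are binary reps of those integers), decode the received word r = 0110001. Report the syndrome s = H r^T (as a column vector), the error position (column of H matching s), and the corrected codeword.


s = (1, 1, 0)^T, error position = 6, corrected codeword c = 0110011

Compute s = H r^T mod 2 one row at a time:
  s_1 = 0 + 0 + 0 + 1 = 1 ≡ 1 (mod 2).
  s_2 = 1 + 1 + 0 + 1 = 3 ≡ 1 (mod 2).
  s_3 = 0 + 1 + 0 + 1 = 2 ≡ 0 (mod 2).
s = (1, 1, 0)^T — this equals column 6 of H (binary 110), so error is at position 6.
Correct: flip bit 6 of r = 0110001 to get c = 0110011.


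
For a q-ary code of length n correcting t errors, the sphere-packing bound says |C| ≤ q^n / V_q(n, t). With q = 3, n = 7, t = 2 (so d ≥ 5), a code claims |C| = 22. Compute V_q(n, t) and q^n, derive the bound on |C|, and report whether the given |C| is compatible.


V_q(n, t) = 99, q^n = 2187, Hamming bound = 22, |C| = 22 ≤ bound (satisfied).

Step 1: Compute V_q(n, t) = Σ_{j=0}^2 C(n, j) (q−1)^j.
  j = 0: C(7,0)·(2)^0 = 1·1 = 1.
  j = 1: C(7,1)·(2)^1 = 7·2 = 14.
  j = 2: C(7,2)·(2)^2 = 21·4 = 84.
  V_q(n, t) = 1 + 14 + 84 = 99.
Step 2: q^n = 3^7 = 2187.
Step 3: Hamming bound ⌊q^n / V_q(n,t)⌋ = ⌊2187/99⌋ = 22.
Step 4: Compare |C| = 22 to 22: satisfied.
The claimed |C| lies at the Hamming bound (tight).


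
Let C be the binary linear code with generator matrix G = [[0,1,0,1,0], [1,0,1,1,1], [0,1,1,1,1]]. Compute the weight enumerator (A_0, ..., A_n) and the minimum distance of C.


Weight distribution: A_0 = 1, A_2 = 4, A_4 = 3. Minimum distance d = 2.

Enumerate all 2^3 = 8 messages m ∈ F_2^3.
For each, compute codeword c = mG in F_2^5, then tally its weight.
  m = 000 → c = 00000, weight = 0.
  m = 100 → c = 01010, weight = 2.
  m = 010 → c = 10111, weight = 4.
  m = 110 → c = 11101, weight = 4.
  m = 001 → c = 01111, weight = 4.
  m = 101 → c = 00101, weight = 2.
  m = 011 → c = 11000, weight = 2.
  m = 111 → c = 10010, weight = 2.
Tally weights:
  weight 0: 1 codewords.
  weight 2: 4 codewords.
  weight 4: 3 codewords.
Minimum distance d = smallest w > 0 with A_w > 0 = 2.
Sanity: Σ A_w = 8 = 2^3 = 8 ✓.


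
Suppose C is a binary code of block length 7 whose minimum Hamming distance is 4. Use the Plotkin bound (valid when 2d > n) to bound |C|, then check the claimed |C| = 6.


Plotkin bound M ≤ 8; given |C| = 6 ≤ bound (satisfied).

Check applicability: 2d = 8, n = 7.
2d − n = 1 > 0, so Plotkin applies.
Compute d/(2d−n) = 4/1 ≈ 4.0000.
⌊d/(2d−n)⌋ = 4.
Plotkin bound: M ≤ 2·4 = 8.
Given |C| = 6, check: satisfied.
This |C| is below the Plotkin bound.


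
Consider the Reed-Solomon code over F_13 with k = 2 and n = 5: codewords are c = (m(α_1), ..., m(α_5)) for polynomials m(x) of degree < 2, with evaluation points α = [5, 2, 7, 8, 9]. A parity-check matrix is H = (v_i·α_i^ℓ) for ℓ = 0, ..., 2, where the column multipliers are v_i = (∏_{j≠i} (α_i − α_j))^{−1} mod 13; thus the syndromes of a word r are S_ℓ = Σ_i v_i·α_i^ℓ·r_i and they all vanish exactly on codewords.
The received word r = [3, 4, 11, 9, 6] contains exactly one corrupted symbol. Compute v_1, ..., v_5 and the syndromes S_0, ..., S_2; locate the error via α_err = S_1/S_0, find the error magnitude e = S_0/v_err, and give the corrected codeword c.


S = (9, 7, 4), error at position 4, error magnitude e = 7, c = [3, 4, 11, 2, 6].

Step 1: column multipliers v_i = (∏_{j≠i}(α_i − α_j))^{−1} mod 13.
  i = 1 (α = 5): (5−2)(5−7)(5−8)(5−9) = 3·(−2)·(−3)·(−4) = −72 ≡ 6, so v_1 = 6^{−1} = 11 (mod 13).
  i = 2 (α = 2): (2−5)(2−7)(2−8)(2−9) = (−3)·(−5)·(−6)·(−7) = 630 ≡ 6, so v_2 = 6^{−1} = 11 (mod 13).
  i = 3 (α = 7): (7−5)(7−2)(7−8)(7−9) = 2·5·(−1)·(−2) = 20 ≡ 7, so v_3 = 7^{−1} = 2 (mod 13).
  i = 4 (α = 8): (8−5)(8−2)(8−7)(8−9) = 3·6·1·(−1) = −18 ≡ 8, so v_4 = 8^{−1} = 5 (mod 13).
  i = 5 (α = 9): (9−5)(9−2)(9−7)(9−8) = 4·7·2·1 = 56 ≡ 4, so v_5 = 4^{−1} = 10 (mod 13).
  v = [11, 11, 2, 5, 10].
Step 2: syndromes of r = [3, 4, 11, 9, 6] (all sums mod 13).
  S_0 = Σ v_i r_i = 11·3 + 11·4 + 2·11 + 5·9 + 10·6 = 204 ≡ 9.
  S_1 = Σ v_i α_i r_i = 11·5·3 + 11·2·4 + 2·7·11 + 5·8·9 + 10·9·6 = 1307 ≡ 7.
  α_i^2 mod 13 = [12, 4, 10, 12, 3].
  S_2 = Σ v_i α_i^2 r_i = 11·12·3 + 11·4·4 + 2·10·11 + 5·12·9 + 10·3·6 = 1512 ≡ 4.
  S = (9, 7, 4) ≠ 0, so r is not a codeword (an error is present).
Step 3: locate the error. For a single error e at position i, S_ℓ = v_i·e·α_i^ℓ, so α_err = S_1/S_0.
  S_0^{−1} = 9^{−1} = 3 (mod 13), so α_err = 7·3 = 21 ≡ 8 = α_4. Error position i = 4.
  Consistency check: S_2/S_1 = 4·2 = 8 ≡ 8 = α_err ✓ (single-error assumption holds).
Step 4: error magnitude e = S_0/v_4 = S_0·∏_{j≠4}(α_4 − α_j) = 9·8 = 72 ≡ 7 (mod 13).
Step 5: correct position 4: c_4 = r_4 − e = 9 − 7 ≡ 2 (mod 13). Hence c = [3, 4, 11, 2, 6].
  Check: interpolating c through the α_i gives m(x) = 9 + 4·x (degree < 2) with m(α_i) = c_i for every i, so c is indeed a codeword.


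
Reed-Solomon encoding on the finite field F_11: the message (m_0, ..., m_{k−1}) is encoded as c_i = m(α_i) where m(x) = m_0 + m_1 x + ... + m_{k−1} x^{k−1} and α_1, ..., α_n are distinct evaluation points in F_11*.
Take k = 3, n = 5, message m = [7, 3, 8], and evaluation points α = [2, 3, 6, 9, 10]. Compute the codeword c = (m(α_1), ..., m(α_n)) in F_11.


c = [1, 0, 5, 0, 1]

Message polynomial: m(x) = 7 + 3·x + 8·x^2 (mod 11).
For each evaluation point α_i, compute m(α_i) mod 11:
  α_1 = 2: Horner steps 8 → 8 → 1, so m(2) = 1.
  α_2 = 3: Horner steps 8 → 5 → 0, so m(3) = 0.
  α_3 = 6: Horner steps 8 → 7 → 5, so m(6) = 5.
  α_4 = 9: Horner steps 8 → 9 → 0, so m(9) = 0.
  α_5 = 10: Horner steps 8 → 6 → 1, so m(10) = 1.
Codeword c = [1, 0, 5, 0, 1] ∈ F_11^5.


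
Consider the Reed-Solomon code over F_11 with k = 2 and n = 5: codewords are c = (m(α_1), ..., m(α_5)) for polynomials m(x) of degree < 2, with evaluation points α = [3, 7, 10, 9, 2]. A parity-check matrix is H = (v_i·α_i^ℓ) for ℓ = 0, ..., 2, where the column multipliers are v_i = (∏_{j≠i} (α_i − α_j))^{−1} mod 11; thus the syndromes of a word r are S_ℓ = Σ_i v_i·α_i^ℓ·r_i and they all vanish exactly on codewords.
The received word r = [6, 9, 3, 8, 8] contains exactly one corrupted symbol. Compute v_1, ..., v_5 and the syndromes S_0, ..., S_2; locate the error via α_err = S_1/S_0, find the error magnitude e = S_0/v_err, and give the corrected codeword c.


S = (9, 4, 3), error at position 4, error magnitude e = 3, c = [6, 9, 3, 5, 8].

Step 1: column multipliers v_i = (∏_{j≠i}(α_i − α_j))^{−1} mod 11.
  i = 1 (α = 3): (3−7)(3−10)(3−9)(3−2) = (−4)·(−7)·(−6)·1 = −168 ≡ 8, so v_1 = 8^{−1} = 7 (mod 11).
  i = 2 (α = 7): (7−3)(7−10)(7−9)(7−2) = 4·(−3)·(−2)·5 = 120 ≡ 10, so v_2 = 10^{−1} = 10 (mod 11).
  i = 3 (α = 10): (10−3)(10−7)(10−9)(10−2) = 7·3·1·8 = 168 ≡ 3, so v_3 = 3^{−1} = 4 (mod 11).
  i = 4 (α = 9): (9−3)(9−7)(9−10)(9−2) = 6·2·(−1)·7 = −84 ≡ 4, so v_4 = 4^{−1} = 3 (mod 11).
  i = 5 (α = 2): (2−3)(2−7)(2−10)(2−9) = (−1)·(−5)·(−8)·(−7) = 280 ≡ 5, so v_5 = 5^{−1} = 9 (mod 11).
  v = [7, 10, 4, 3, 9].
Step 2: syndromes of r = [6, 9, 3, 8, 8] (all sums mod 11).
  S_0 = Σ v_i r_i = 7·6 + 10·9 + 4·3 + 3·8 + 9·8 = 240 ≡ 9.
  S_1 = Σ v_i α_i r_i = 7·3·6 + 10·7·9 + 4·10·3 + 3·9·8 + 9·2·8 = 1236 ≡ 4.
  α_i^2 mod 11 = [9, 5, 1, 4, 4].
  S_2 = Σ v_i α_i^2 r_i = 7·9·6 + 10·5·9 + 4·1·3 + 3·4·8 + 9·4·8 = 1224 ≡ 3.
  S = (9, 4, 3) ≠ 0, so r is not a codeword (an error is present).
Step 3: locate the error. For a single error e at position i, S_ℓ = v_i·e·α_i^ℓ, so α_err = S_1/S_0.
  S_0^{−1} = 9^{−1} = 5 (mod 11), so α_err = 4·5 = 20 ≡ 9 = α_4. Error position i = 4.
  Consistency check: S_2/S_1 = 3·3 = 9 ≡ 9 = α_err ✓ (single-error assumption holds).
Step 4: error magnitude e = S_0/v_4 = S_0·∏_{j≠4}(α_4 − α_j) = 9·4 = 36 ≡ 3 (mod 11).
Step 5: correct position 4: c_4 = r_4 − e = 8 − 3 ≡ 5 (mod 11). Hence c = [6, 9, 3, 5, 8].
  Check: interpolating c through the α_i gives m(x) = 1 + 9·x (degree < 2) with m(α_i) = c_i for every i, so c is indeed a codeword.


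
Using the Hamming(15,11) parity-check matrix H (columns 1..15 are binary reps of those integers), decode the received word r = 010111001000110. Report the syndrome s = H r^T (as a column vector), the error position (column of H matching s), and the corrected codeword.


s = (1, 1, 1, 1)^T, error position = 15, corrected codeword c = 010111001000111

Compute s = H r^T mod 2 one row at a time:
  s_1 = 0 + 1 + 0 + 0 + 0 + 1 + 1 + 0 = 3 ≡ 1 (mod 2).
  s_2 = 1 + 1 + 1 + 0 + 0 + 1 + 1 + 0 = 5 ≡ 1 (mod 2).
  s_3 = 1 + 0 + 1 + 0 + 0 + 0 + 1 + 0 = 3 ≡ 1 (mod 2).
  s_4 = 0 + 0 + 1 + 0 + 1 + 0 + 1 + 0 = 3 ≡ 1 (mod 2).
s = (1, 1, 1, 1)^T — this equals column 15 of H (binary 1111), so error is at position 15.
Correct: flip bit 15 of r = 010111001000110 to get c = 010111001000111.


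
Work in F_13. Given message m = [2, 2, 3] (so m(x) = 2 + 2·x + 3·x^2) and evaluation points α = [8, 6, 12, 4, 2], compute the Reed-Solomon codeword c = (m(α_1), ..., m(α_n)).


c = [2, 5, 3, 6, 5]

Message polynomial: m(x) = 2 + 2·x + 3·x^2 (mod 13).
For each evaluation point α_i, compute m(α_i) mod 13:
  α_1 = 8: Horner steps 3 → 0 → 2, so m(8) = 2.
  α_2 = 6: Horner steps 3 → 7 → 5, so m(6) = 5.
  α_3 = 12: Horner steps 3 → 12 → 3, so m(12) = 3.
  α_4 = 4: Horner steps 3 → 1 → 6, so m(4) = 6.
  α_5 = 2: Horner steps 3 → 8 → 5, so m(2) = 5.
Codeword c = [2, 5, 3, 6, 5] ∈ F_13^5.


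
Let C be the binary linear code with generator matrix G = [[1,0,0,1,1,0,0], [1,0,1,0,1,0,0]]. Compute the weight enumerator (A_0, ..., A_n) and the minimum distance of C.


Weight distribution: A_0 = 1, A_2 = 1, A_3 = 2. Minimum distance d = 2.

Enumerate all 2^2 = 4 messages m ∈ F_2^2.
For each, compute codeword c = mG in F_2^7, then tally its weight.
  m = 00 → c = 0000000, weight = 0.
  m = 10 → c = 1001100, weight = 3.
  m = 01 → c = 1010100, weight = 3.
  m = 11 → c = 0011000, weight = 2.
Tally weights:
  weight 0: 1 codewords.
  weight 2: 1 codewords.
  weight 3: 2 codewords.
Minimum distance d = smallest w > 0 with A_w > 0 = 2.
Sanity: Σ A_w = 4 = 2^2 = 4 ✓.


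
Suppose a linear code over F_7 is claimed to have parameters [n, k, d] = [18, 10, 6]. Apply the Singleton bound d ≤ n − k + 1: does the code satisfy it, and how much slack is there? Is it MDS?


Singleton RHS = n − k + 1 = 9, slack = 3, bound satisfied, not MDS.

Singleton bound: d ≤ n − k + 1.
Here n = 18, k = 10, so n − k + 1 = 9.
Given d = 6, check d ≤ 9: YES.
Slack = (n − k + 1) − d = 3.
The code is NOT MDS (slack = 3 > 0).
Description: the claimed parameters are [18, 10, 6]_7; such a code would be non-MDS.


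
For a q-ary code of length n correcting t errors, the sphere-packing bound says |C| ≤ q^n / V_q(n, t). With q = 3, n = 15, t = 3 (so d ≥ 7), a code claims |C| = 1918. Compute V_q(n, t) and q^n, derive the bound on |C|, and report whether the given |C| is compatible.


V_q(n, t) = 4091, q^n = 14348907, Hamming bound = 3507, |C| = 1918 ≤ bound (satisfied).

Step 1: Compute V_q(n, t) = Σ_{j=0}^3 C(n, j) (q−1)^j.
  j = 0: C(15,0)·(2)^0 = 1·1 = 1.
  j = 1: C(15,1)·(2)^1 = 15·2 = 30.
  j = 2: C(15,2)·(2)^2 = 105·4 = 420.
  j = 3: C(15,3)·(2)^3 = 455·8 = 3640.
  V_q(n, t) = 1 + 30 + 420 + 3640 = 4091.
Step 2: q^n = 3^15 = 14348907.
Step 3: Hamming bound ⌊q^n / V_q(n,t)⌋ = ⌊14348907/4091⌋ = 3507.
Step 4: Compare |C| = 1918 to 3507: satisfied.
The claimed |C| lies below the Hamming bound.


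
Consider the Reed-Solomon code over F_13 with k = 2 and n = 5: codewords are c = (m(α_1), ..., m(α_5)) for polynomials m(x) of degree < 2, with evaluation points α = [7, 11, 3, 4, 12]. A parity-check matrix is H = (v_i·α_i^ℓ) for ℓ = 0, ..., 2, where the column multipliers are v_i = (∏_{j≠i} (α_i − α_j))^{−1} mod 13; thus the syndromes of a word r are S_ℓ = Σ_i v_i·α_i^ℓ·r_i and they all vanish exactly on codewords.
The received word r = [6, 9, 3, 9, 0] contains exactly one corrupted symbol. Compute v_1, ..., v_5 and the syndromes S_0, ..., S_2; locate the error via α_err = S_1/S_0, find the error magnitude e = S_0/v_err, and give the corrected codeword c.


S = (2, 8, 6), error at position 4, error magnitude e = 2, c = [6, 9, 3, 7, 0].

Step 1: column multipliers v_i = (∏_{j≠i}(α_i − α_j))^{−1} mod 13.
  i = 1 (α = 7): (7−11)(7−3)(7−4)(7−12) = (−4)·4·3·(−5) = 240 ≡ 6, so v_1 = 6^{−1} = 11 (mod 13).
  i = 2 (α = 11): (11−7)(11−3)(11−4)(11−12) = 4·8·7·(−1) = −224 ≡ 10, so v_2 = 10^{−1} = 4 (mod 13).
  i = 3 (α = 3): (3−7)(3−11)(3−4)(3−12) = (−4)·(−8)·(−1)·(−9) = 288 ≡ 2, so v_3 = 2^{−1} = 7 (mod 13).
  i = 4 (α = 4): (4−7)(4−11)(4−3)(4−12) = (−3)·(−7)·1·(−8) = −168 ≡ 1, so v_4 = 1^{−1} = 1 (mod 13).
  i = 5 (α = 12): (12−7)(12−11)(12−3)(12−4) = 5·1·9·8 = 360 ≡ 9, so v_5 = 9^{−1} = 3 (mod 13).
  v = [11, 4, 7, 1, 3].
Step 2: syndromes of r = [6, 9, 3, 9, 0] (all sums mod 13).
  S_0 = Σ v_i r_i = 11·6 + 4·9 + 7·3 + 1·9 + 3·0 = 132 ≡ 2.
  S_1 = Σ v_i α_i r_i = 11·7·6 + 4·11·9 + 7·3·3 + 1·4·9 + 3·12·0 = 957 ≡ 8.
  α_i^2 mod 13 = [10, 4, 9, 3, 1].
  S_2 = Σ v_i α_i^2 r_i = 11·10·6 + 4·4·9 + 7·9·3 + 1·3·9 + 3·1·0 = 1020 ≡ 6.
  S = (2, 8, 6) ≠ 0, so r is not a codeword (an error is present).
Step 3: locate the error. For a single error e at position i, S_ℓ = v_i·e·α_i^ℓ, so α_err = S_1/S_0.
  S_0^{−1} = 2^{−1} = 7 (mod 13), so α_err = 8·7 = 56 ≡ 4 = α_4. Error position i = 4.
  Consistency check: S_2/S_1 = 6·5 = 30 ≡ 4 = α_err ✓ (single-error assumption holds).
Step 4: error magnitude e = S_0/v_4 = S_0·∏_{j≠4}(α_4 − α_j) = 2·1 = 2 ≡ 2 (mod 13).
Step 5: correct position 4: c_4 = r_4 − e = 9 − 2 ≡ 7 (mod 13). Hence c = [6, 9, 3, 7, 0].
  Check: interpolating c through the α_i gives m(x) = 4 + 4·x (degree < 2) with m(α_i) = c_i for every i, so c is indeed a codeword.


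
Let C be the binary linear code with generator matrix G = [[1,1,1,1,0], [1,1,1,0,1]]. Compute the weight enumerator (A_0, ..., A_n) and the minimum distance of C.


Weight distribution: A_0 = 1, A_2 = 1, A_4 = 2. Minimum distance d = 2.

Enumerate all 2^2 = 4 messages m ∈ F_2^2.
For each, compute codeword c = mG in F_2^5, then tally its weight.
  m = 00 → c = 00000, weight = 0.
  m = 10 → c = 11110, weight = 4.
  m = 01 → c = 11101, weight = 4.
  m = 11 → c = 00011, weight = 2.
Tally weights:
  weight 0: 1 codewords.
  weight 2: 1 codewords.
  weight 4: 2 codewords.
Minimum distance d = smallest w > 0 with A_w > 0 = 2.
Sanity: Σ A_w = 4 = 2^2 = 4 ✓.


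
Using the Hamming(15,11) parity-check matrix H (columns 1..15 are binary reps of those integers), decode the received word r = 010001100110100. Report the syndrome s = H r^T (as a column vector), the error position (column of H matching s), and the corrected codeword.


s = (1, 1, 1, 1)^T, error position = 15, corrected codeword c = 010001100110101

Compute s = H r^T mod 2 one row at a time:
  s_1 = 0 + 0 + 1 + 1 + 0 + 1 + 0 + 0 = 3 ≡ 1 (mod 2).
  s_2 = 0 + 0 + 1 + 1 + 0 + 1 + 0 + 0 = 3 ≡ 1 (mod 2).
  s_3 = 1 + 0 + 1 + 1 + 1 + 1 + 0 + 0 = 5 ≡ 1 (mod 2).
  s_4 = 0 + 0 + 0 + 1 + 0 + 1 + 1 + 0 = 3 ≡ 1 (mod 2).
s = (1, 1, 1, 1)^T — this equals column 15 of H (binary 1111), so error is at position 15.
Correct: flip bit 15 of r = 010001100110100 to get c = 010001100110101.


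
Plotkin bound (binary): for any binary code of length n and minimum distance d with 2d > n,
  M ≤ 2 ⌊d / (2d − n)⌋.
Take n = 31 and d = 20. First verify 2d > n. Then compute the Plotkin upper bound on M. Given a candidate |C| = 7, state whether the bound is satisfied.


Plotkin bound M ≤ 4; given |C| = 7 > bound (violated).

Check applicability: 2d = 40, n = 31.
2d − n = 9 > 0, so Plotkin applies.
Compute d/(2d−n) = 20/9 ≈ 2.2222.
⌊d/(2d−n)⌋ = 2.
Plotkin bound: M ≤ 2·2 = 4.
Given |C| = 7, check: VIOLATED.
This |C| is above the Plotkin bound, so no binary code with n = 31, d = 20 and 7 codewords exists.


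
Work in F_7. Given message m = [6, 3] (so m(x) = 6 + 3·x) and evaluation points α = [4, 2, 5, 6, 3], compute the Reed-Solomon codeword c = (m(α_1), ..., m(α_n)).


c = [4, 5, 0, 3, 1]

Message polynomial: m(x) = 6 + 3·x (mod 7).
For each evaluation point α_i, compute m(α_i) mod 7:
  α_1 = 4: Horner steps 3 → 4, so m(4) = 4.
  α_2 = 2: Horner steps 3 → 5, so m(2) = 5.
  α_3 = 5: Horner steps 3 → 0, so m(5) = 0.
  α_4 = 6: Horner steps 3 → 3, so m(6) = 3.
  α_5 = 3: Horner steps 3 → 1, so m(3) = 1.
Codeword c = [4, 5, 0, 3, 1] ∈ F_7^5.


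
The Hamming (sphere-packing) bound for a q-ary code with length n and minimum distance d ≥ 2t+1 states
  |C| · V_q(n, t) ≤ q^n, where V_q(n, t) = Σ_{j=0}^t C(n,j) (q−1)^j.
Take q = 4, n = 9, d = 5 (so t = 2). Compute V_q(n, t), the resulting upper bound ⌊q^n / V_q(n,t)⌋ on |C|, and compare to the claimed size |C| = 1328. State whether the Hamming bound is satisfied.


V_q(n, t) = 352, q^n = 262144, Hamming bound = 744, |C| = 1328 > bound (violated).

Step 1: Compute V_q(n, t) = Σ_{j=0}^2 C(n, j) (q−1)^j.
  j = 0: C(9,0)·(3)^0 = 1·1 = 1.
  j = 1: C(9,1)·(3)^1 = 9·3 = 27.
  j = 2: C(9,2)·(3)^2 = 36·9 = 324.
  V_q(n, t) = 1 + 27 + 324 = 352.
Step 2: q^n = 4^9 = 262144.
Step 3: Hamming bound ⌊q^n / V_q(n,t)⌋ = ⌊262144/352⌋ = 744.
Step 4: Compare |C| = 1328 to 744: violated.
The claimed |C| lies above the Hamming bound, so no 4-ary code of length 9 with d ≥ 5 can have 1328 codewords.


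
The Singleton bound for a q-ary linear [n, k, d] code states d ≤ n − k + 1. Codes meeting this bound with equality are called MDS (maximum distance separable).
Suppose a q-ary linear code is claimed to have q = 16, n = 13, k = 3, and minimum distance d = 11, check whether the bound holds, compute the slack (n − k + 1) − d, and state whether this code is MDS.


Singleton RHS = n − k + 1 = 11, slack = 0, bound satisfied, MDS.

Singleton bound: d ≤ n − k + 1.
Here n = 13, k = 3, so n − k + 1 = 11.
Given d = 11, check d ≤ 11: YES.
Slack = (n − k + 1) − d = 0.
The code is MDS (slack = 0).
Description: the claimed parameters are [13, 3, 11]_16; such a code would be MDS (meets Singleton bound).


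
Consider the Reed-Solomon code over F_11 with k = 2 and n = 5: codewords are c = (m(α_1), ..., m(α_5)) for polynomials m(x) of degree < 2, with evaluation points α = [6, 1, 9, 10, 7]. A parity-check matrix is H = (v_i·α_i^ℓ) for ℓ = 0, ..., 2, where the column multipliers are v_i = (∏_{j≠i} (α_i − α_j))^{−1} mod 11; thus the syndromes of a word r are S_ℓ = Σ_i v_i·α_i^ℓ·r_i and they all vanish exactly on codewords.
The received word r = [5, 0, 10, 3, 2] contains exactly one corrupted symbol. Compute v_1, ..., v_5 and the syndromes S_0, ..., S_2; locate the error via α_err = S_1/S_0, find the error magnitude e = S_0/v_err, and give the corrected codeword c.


S = (3, 7, 9), error at position 1, error magnitude e = 7, c = [9, 0, 10, 3, 2].

Step 1: column multipliers v_i = (∏_{j≠i}(α_i − α_j))^{−1} mod 11.
  i = 1 (α = 6): (6−1)(6−9)(6−10)(6−7) = 5·(−3)·(−4)·(−1) = −60 ≡ 6, so v_1 = 6^{−1} = 2 (mod 11).
  i = 2 (α = 1): (1−6)(1−9)(1−10)(1−7) = (−5)·(−8)·(−9)·(−6) = 2160 ≡ 4, so v_2 = 4^{−1} = 3 (mod 11).
  i = 3 (α = 9): (9−6)(9−1)(9−10)(9−7) = 3·8·(−1)·2 = −48 ≡ 7, so v_3 = 7^{−1} = 8 (mod 11).
  i = 4 (α = 10): (10−6)(10−1)(10−9)(10−7) = 4·9·1·3 = 108 ≡ 9, so v_4 = 9^{−1} = 5 (mod 11).
  i = 5 (α = 7): (7−6)(7−1)(7−9)(7−10) = 1·6·(−2)·(−3) = 36 ≡ 3, so v_5 = 3^{−1} = 4 (mod 11).
  v = [2, 3, 8, 5, 4].
Step 2: syndromes of r = [5, 0, 10, 3, 2] (all sums mod 11).
  S_0 = Σ v_i r_i = 2·5 + 3·0 + 8·10 + 5·3 + 4·2 = 113 ≡ 3.
  S_1 = Σ v_i α_i r_i = 2·6·5 + 3·1·0 + 8·9·10 + 5·10·3 + 4·7·2 = 986 ≡ 7.
  α_i^2 mod 11 = [3, 1, 4, 1, 5].
  S_2 = Σ v_i α_i^2 r_i = 2·3·5 + 3·1·0 + 8·4·10 + 5·1·3 + 4·5·2 = 405 ≡ 9.
  S = (3, 7, 9) ≠ 0, so r is not a codeword (an error is present).
Step 3: locate the error. For a single error e at position i, S_ℓ = v_i·e·α_i^ℓ, so α_err = S_1/S_0.
  S_0^{−1} = 3^{−1} = 4 (mod 11), so α_err = 7·4 = 28 ≡ 6 = α_1. Error position i = 1.
  Consistency check: S_2/S_1 = 9·8 = 72 ≡ 6 = α_err ✓ (single-error assumption holds).
Step 4: error magnitude e = S_0/v_1 = S_0·∏_{j≠1}(α_1 − α_j) = 3·6 = 18 ≡ 7 (mod 11).
Step 5: correct position 1: c_1 = r_1 − e = 5 − 7 ≡ 9 (mod 11). Hence c = [9, 0, 10, 3, 2].
  Check: interpolating c through the α_i gives m(x) = 7 + 4·x (degree < 2) with m(α_i) = c_i for every i, so c is indeed a codeword.


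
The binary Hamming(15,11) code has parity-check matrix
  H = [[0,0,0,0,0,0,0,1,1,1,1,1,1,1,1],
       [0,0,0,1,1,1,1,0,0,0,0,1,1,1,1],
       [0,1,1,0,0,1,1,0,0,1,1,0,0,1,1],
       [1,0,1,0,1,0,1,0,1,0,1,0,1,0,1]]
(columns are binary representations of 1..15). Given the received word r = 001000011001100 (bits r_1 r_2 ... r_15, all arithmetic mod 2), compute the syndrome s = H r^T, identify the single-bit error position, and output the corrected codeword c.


s = (0, 0, 1, 1)^T, error position = 3, corrected codeword c = 000000011001100

Compute s = H r^T mod 2 one row at a time:
  s_1 = 1 + 1 + 0 + 0 + 1 + 1 + 0 + 0 = 4 ≡ 0 (mod 2).
  s_2 = 0 + 0 + 0 + 0 + 1 + 1 + 0 + 0 = 2 ≡ 0 (mod 2).
  s_3 = 0 + 1 + 0 + 0 + 0 + 0 + 0 + 0 = 1 ≡ 1 (mod 2).
  s_4 = 0 + 1 + 0 + 0 + 1 + 0 + 1 + 0 = 3 ≡ 1 (mod 2).
s = (0, 0, 1, 1)^T — this equals column 3 of H (binary 0011), so error is at position 3.
Correct: flip bit 3 of r = 001000011001100 to get c = 000000011001100.


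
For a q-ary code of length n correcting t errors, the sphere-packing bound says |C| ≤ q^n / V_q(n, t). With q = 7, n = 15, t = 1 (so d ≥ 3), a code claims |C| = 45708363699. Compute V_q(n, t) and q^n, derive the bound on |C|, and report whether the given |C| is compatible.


V_q(n, t) = 91, q^n = 4747561509943, Hamming bound = 52171005603, |C| = 45708363699 ≤ bound (satisfied).

Step 1: Compute V_q(n, t) = Σ_{j=0}^1 C(n, j) (q−1)^j.
  j = 0: C(15,0)·(6)^0 = 1·1 = 1.
  j = 1: C(15,1)·(6)^1 = 15·6 = 90.
  V_q(n, t) = 1 + 90 = 91.
Step 2: q^n = 7^15 = 4747561509943.
Step 3: Hamming bound ⌊q^n / V_q(n,t)⌋ = ⌊4747561509943/91⌋ = 52171005603.
Step 4: Compare |C| = 45708363699 to 52171005603: satisfied.
The claimed |C| lies below the Hamming bound.


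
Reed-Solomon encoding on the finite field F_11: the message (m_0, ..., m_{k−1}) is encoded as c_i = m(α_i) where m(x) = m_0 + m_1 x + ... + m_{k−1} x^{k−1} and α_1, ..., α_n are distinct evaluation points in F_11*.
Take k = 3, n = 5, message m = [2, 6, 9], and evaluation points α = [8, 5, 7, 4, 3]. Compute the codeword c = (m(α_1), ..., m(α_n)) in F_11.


c = [10, 4, 1, 5, 2]

Message polynomial: m(x) = 2 + 6·x + 9·x^2 (mod 11).
For each evaluation point α_i, compute m(α_i) mod 11:
  α_1 = 8: Horner steps 9 → 1 → 10, so m(8) = 10.
  α_2 = 5: Horner steps 9 → 7 → 4, so m(5) = 4.
  α_3 = 7: Horner steps 9 → 3 → 1, so m(7) = 1.
  α_4 = 4: Horner steps 9 → 9 → 5, so m(4) = 5.
  α_5 = 3: Horner steps 9 → 0 → 2, so m(3) = 2.
Codeword c = [10, 4, 1, 5, 2] ∈ F_11^5.


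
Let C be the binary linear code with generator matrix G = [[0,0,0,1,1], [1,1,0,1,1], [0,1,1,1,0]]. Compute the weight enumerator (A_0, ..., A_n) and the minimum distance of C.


Weight distribution: A_0 = 1, A_2 = 2, A_3 = 4, A_4 = 1. Minimum distance d = 2.

Enumerate all 2^3 = 8 messages m ∈ F_2^3.
For each, compute codeword c = mG in F_2^5, then tally its weight.
  m = 000 → c = 00000, weight = 0.
  m = 100 → c = 00011, weight = 2.
  m = 010 → c = 11011, weight = 4.
  m = 110 → c = 11000, weight = 2.
  m = 001 → c = 01110, weight = 3.
  m = 101 → c = 01101, weight = 3.
  m = 011 → c = 10101, weight = 3.
  m = 111 → c = 10110, weight = 3.
Tally weights:
  weight 0: 1 codewords.
  weight 2: 2 codewords.
  weight 3: 4 codewords.
  weight 4: 1 codewords.
Minimum distance d = smallest w > 0 with A_w > 0 = 2.
Sanity: Σ A_w = 8 = 2^3 = 8 ✓.


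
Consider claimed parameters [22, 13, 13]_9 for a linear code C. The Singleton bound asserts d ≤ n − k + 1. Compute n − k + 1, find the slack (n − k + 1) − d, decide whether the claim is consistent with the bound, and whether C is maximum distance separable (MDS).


Singleton RHS = n − k + 1 = 10, slack = -3, bound violated (no such code; not MDS).

Singleton bound: d ≤ n − k + 1.
Here n = 22, k = 13, so n − k + 1 = 10.
Given d = 13, check d ≤ 10: NO.
Slack = (n − k + 1) − d = -3.
The slack is negative: d = 13 exceeds n − k + 1 = 10 by 3, so the Singleton bound is violated and no linear [22, 13, 13]_9 code can exist. In particular it is not MDS (MDS requires d = n − k + 1 exactly).
Description: the claimed parameters are [22, 13, 13]_9; such a code would be impossible (violates the Singleton bound).
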